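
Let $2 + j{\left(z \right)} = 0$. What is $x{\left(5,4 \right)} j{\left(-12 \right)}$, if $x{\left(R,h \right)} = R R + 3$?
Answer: $-56$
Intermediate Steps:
$j{\left(z \right)} = -2$ ($j{\left(z \right)} = -2 + 0 = -2$)
$x{\left(R,h \right)} = 3 + R^{2}$ ($x{\left(R,h \right)} = R^{2} + 3 = 3 + R^{2}$)
$x{\left(5,4 \right)} j{\left(-12 \right)} = \left(3 + 5^{2}\right) \left(-2\right) = \left(3 + 25\right) \left(-2\right) = 28 \left(-2\right) = -56$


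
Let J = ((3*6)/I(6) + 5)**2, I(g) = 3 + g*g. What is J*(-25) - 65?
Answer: -137010/169 ≈ -810.71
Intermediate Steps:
I(g) = 3 + g**2
J = 5041/169 (J = ((3*6)/(3 + 6**2) + 5)**2 = (18/(3 + 36) + 5)**2 = (18/39 + 5)**2 = (18*(1/39) + 5)**2 = (6/13 + 5)**2 = (71/13)**2 = 5041/169 ≈ 29.828)
J*(-25) - 65 = (5041/169)*(-25) - 65 = -126025/169 - 65 = -137010/169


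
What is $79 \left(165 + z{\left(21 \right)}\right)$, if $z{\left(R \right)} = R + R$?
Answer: $16353$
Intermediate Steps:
$z{\left(R \right)} = 2 R$
$79 \left(165 + z{\left(21 \right)}\right) = 79 \left(165 + 2 \cdot 21\right) = 79 \left(165 + 42\right) = 79 \cdot 207 = 16353$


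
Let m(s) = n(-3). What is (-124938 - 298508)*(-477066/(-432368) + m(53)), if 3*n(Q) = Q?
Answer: -4731797327/108092 ≈ -43776.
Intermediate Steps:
n(Q) = Q/3
m(s) = -1 (m(s) = (⅓)*(-3) = -1)
(-124938 - 298508)*(-477066/(-432368) + m(53)) = (-124938 - 298508)*(-477066/(-432368) - 1) = -423446*(-477066*(-1/432368) - 1) = -423446*(238533/216184 - 1) = -423446*22349/216184 = -4731797327/108092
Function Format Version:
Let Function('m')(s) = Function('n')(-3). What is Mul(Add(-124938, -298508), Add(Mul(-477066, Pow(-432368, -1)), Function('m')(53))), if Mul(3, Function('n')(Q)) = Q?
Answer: Rational(-4731797327, 108092) ≈ -43776.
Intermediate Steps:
Function('n')(Q) = Mul(Rational(1, 3), Q)
Function('m')(s) = -1 (Function('m')(s) = Mul(Rational(1, 3), -3) = -1)
Mul(Add(-124938, -298508), Add(Mul(-477066, Pow(-432368, -1)), Function('m')(53))) = Mul(Add(-124938, -298508), Add(Mul(-477066, Pow(-432368, -1)), -1)) = Mul(-423446, Add(Mul(-477066, Rational(-1, 432368)), -1)) = Mul(-423446, Add(Rational(238533, 216184), -1)) = Mul(-423446, Rational(22349, 216184)) = Rational(-4731797327, 108092)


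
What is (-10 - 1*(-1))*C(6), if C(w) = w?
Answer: -54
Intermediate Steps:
(-10 - 1*(-1))*C(6) = (-10 - 1*(-1))*6 = (-10 + 1)*6 = -9*6 = -54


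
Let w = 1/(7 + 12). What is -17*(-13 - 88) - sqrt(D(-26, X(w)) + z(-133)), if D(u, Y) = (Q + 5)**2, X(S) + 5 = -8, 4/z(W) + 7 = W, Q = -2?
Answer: 1717 - sqrt(10990)/35 ≈ 1714.0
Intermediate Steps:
z(W) = 4/(-7 + W)
w = 1/19 ≈ 0.052632
X(S) = -13 (X(S) = -5 - 8 = -13)
D(u, Y) = 9 (D(u, Y) = (-2 + 5)**2 = 3**2 = 9)
-17*(-13 - 88) - sqrt(D(-26, X(w)) + z(-133)) = -17*(-13 - 88) - sqrt(9 + 4/(-7 - 133)) = -17*(-101) - sqrt(9 + 4/(-140)) = 1717 - sqrt(9 + 4*(-1/140)) = 1717 - sqrt(9 - 1/35) = 1717 - sqrt(314/35) = 1717 - sqrt(10990)/35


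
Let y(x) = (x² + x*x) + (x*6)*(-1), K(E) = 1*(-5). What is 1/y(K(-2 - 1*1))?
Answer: 1/80 ≈ 0.012500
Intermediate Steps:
K(E) = -5
y(x) = -6*x + 2*x² (y(x) = (x² + x²) + (6*x)*(-1) = 2*x² - 6*x = -6*x + 2*x²)
1/y(K(-2 - 1*1)) = 1/(2*(-5)*(-3 - 5)) = 1/(2*(-5)*(-8)) = 1/80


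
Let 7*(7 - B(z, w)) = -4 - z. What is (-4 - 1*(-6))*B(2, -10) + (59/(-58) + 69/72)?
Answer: 76273/4872 ≈ 15.655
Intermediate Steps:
B(z, w) = 53/7 + z/7 (B(z, w) = 7 - (-4 - z)/7 = 7 + (4/7 + z/7) = 53/7 + z/7)
(-4 - 1*(-6))*B(2, -10) + (59/(-58) + 69/72) = (-4 - 1*(-6))*(53/7 + (⅐)*2) + (59/(-58) + 69/72) = (-4 + 6)*(53/7 + 2/7) + (59*(-1/58) + 69*(1/72)) = 2*(55/7) + (-59/58 + 23/24) = 110/7 - 41/696 = 76273/4872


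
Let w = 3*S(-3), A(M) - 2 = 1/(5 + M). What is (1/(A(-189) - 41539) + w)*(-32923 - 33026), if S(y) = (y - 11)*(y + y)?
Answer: -42338987257372/2547603 ≈ -1.6619e+7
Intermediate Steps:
S(y) = 2*y*(-11 + y) (S(y) = (-11 + y)*(2*y) = 2*y*(-11 + y))
A(M) = 2 + 1/(5 + M)
w = 252 (w = 3*(2*(-3)*(-11 - 3)) = 3*(2*(-3)*(-14)) = 3*84 = 252)
(1/(A(-189) - 41539) + w)*(-32923 - 33026) = (1/((11 + 2*(-189))/(5 - 189) - 41539) + 252)*(-32923 - 33026) = (1/((11 - 378)/(-184) - 41539) + 252)*(-65949) = (1/(-1/184*(-367) - 41539) + 252)*(-65949) = (1/(367/184 - 41539) + 252)*(-65949) = (1/(-7642809/184) + 252)*(-65949) = (-184/7642809 + 252)*(-65949) = (1925987684/7642809)*(-65949) = -42338987257372/2547603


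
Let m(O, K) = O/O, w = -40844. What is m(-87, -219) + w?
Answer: -40843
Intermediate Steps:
m(O, K) = 1
m(-87, -219) + w = 1 - 40844 = -40843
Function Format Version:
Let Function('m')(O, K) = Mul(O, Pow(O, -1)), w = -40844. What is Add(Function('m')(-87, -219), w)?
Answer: -40843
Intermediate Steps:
Function('m')(O, K) = 1
Add(Function('m')(-87, -219), w) = Add(1, -40844) = -40843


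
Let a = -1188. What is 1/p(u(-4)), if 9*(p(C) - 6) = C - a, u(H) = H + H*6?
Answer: 9/1214 ≈ 0.0074135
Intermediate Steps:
u(H) = 7*H (u(H) = H + 6*H = 7*H)
p(C) = 138 + C/9 (p(C) = 6 + (C - 1*(-1188))/9 = 6 + (C + 1188)/9 = 6 + (1188 + C)/9 = 6 + (132 + C/9) = 138 + C/9)
1/p(u(-4)) = 1/(138 + (7*(-4))/9) = 1/(138 + (⅑)*(-28)) = 1/(138 - 28/9) = 1/(1214/9) = 9/1214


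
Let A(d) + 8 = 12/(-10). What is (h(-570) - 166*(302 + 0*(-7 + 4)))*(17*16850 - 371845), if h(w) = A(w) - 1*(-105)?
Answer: 4272841299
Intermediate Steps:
A(d) = -46/5 (A(d) = -8 + 12/(-10) = -8 + 12*(-1/10) = -8 - 6/5 = -46/5)
h(w) = 479/5 (h(w) = -46/5 - 1*(-105) = -46/5 + 105 = 479/5)
(h(-570) - 166*(302 + 0*(-7 + 4)))*(17*16850 - 371845) = (479/5 - 166*(302 + 0*(-7 + 4)))*(17*16850 - 371845) = (479/5 - 166*(302 + 0*(-3)))*(286450 - 371845) = (479/5 - 166*(302 + 0))*(-85395) = (479/5 - 166*302)*(-85395) = (479/5 - 50132)*(-85395) = -250181/5*(-85395) = 4272841299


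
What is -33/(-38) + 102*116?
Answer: 449649/38 ≈ 11833.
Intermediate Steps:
-33/(-38) + 102*116 = -33*(-1/38) + 11832 = 33/38 + 11832 = 449649/38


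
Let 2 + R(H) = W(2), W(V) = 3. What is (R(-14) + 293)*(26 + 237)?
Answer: 77322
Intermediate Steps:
R(H) = 1 (R(H) = -2 + 3 = 1)
(R(-14) + 293)*(26 + 237) = (1 + 293)*(26 + 237) = 294*263 = 77322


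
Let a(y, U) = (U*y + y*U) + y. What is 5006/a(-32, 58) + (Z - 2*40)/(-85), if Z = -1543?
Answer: 2825501/159120 ≈ 17.757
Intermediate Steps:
a(y, U) = y + 2*U*y (a(y, U) = (U*y + U*y) + y = 2*U*y + y = y + 2*U*y)
5006/a(-32, 58) + (Z - 2*40)/(-85) = 5006/((-32*(1 + 2*58))) + (-1543 - 2*40)/(-85) = 5006/((-32*(1 + 116))) + (-1543 - 80)*(-1/85) = 5006/((-32*117)) - 1623*(-1/85) = 5006/(-3744) + 1623/85 = 5006*(-1/3744) + 1623/85 = -2503/1872 + 1623/85 = 2825501/159120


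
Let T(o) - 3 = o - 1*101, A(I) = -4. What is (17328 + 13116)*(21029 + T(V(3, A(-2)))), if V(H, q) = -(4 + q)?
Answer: 637223364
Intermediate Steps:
V(H, q) = -4 - q
T(o) = -98 + o (T(o) = 3 + (o - 1*101) = 3 + (o - 101) = 3 + (-101 + o) = -98 + o)
(17328 + 13116)*(21029 + T(V(3, A(-2)))) = (17328 + 13116)*(21029 + (-98 + (-4 - 1*(-4)))) = 30444*(21029 + (-98 + (-4 + 4))) = 30444*(21029 + (-98 + 0)) = 30444*(21029 - 98) = 30444*20931 = 637223364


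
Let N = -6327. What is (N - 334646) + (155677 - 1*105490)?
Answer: -290786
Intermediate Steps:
(N - 334646) + (155677 - 1*105490) = (-6327 - 334646) + (155677 - 1*105490) = -340973 + (155677 - 105490) = -340973 + 50187 = -290786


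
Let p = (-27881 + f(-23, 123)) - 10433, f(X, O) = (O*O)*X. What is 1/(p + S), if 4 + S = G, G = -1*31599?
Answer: -1/417884 ≈ -2.3930e-6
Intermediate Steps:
f(X, O) = X*O² (f(X, O) = O²*X = X*O²)
G = -31599
S = -31603 (S = -4 - 31599 = -31603)
p = -386281 (p = (-27881 - 23*123²) - 10433 = (-27881 - 23*15129) - 10433 = (-27881 - 347967) - 10433 = -375848 - 10433 = -386281)
1/(p + S) = 1/(-386281 - 31603) = 1/(-417884) = -1/417884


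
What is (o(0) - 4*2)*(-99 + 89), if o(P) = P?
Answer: 80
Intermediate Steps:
(o(0) - 4*2)*(-99 + 89) = (0 - 4*2)*(-99 + 89) = (0 - 8)*(-10) = -8*(-10) = 80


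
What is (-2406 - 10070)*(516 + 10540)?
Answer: -137934656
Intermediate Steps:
(-2406 - 10070)*(516 + 10540) = -12476*11056 = -137934656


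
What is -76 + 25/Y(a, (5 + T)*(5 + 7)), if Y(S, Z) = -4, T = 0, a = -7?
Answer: -329/4 ≈ -82.250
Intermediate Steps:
-76 + 25/Y(a, (5 + T)*(5 + 7)) = -76 + 25/(-4) = -76 + 25*(-1/4) = -76 - 25/4 = -329/4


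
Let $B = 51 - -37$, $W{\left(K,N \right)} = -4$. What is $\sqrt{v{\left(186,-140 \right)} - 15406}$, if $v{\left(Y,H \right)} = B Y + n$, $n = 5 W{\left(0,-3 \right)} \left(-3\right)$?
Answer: $\sqrt{1022} \approx 31.969$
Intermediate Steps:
$B = 88$ ($B = 51 + 37 = 88$)
$n = 60$ ($n = 5 \left(-4\right) \left(-3\right) = \left(-20\right) \left(-3\right) = 60$)
$v{\left(Y,H \right)} = 60 + 88 Y$ ($v{\left(Y,H \right)} = 88 Y + 60 = 60 + 88 Y$)
$\sqrt{v{\left(186,-140 \right)} - 15406} = \sqrt{\left(60 + 88 \cdot 186\right) - 15406} = \sqrt{\left(60 + 16368\right) - 15406} = \sqrt{16428 - 15406} = \sqrt{1022}$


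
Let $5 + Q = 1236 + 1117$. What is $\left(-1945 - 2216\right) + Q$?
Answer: $-1813$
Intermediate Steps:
$Q = 2348$ ($Q = -5 + \left(1236 + 1117\right) = -5 + 2353 = 2348$)
$\left(-1945 - 2216\right) + Q = \left(-1945 - 2216\right) + 2348 = -4161 + 2348 = -1813$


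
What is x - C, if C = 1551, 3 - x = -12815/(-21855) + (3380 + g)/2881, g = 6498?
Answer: -19544294089/12592851 ≈ -1552.0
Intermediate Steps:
x = -12782188/12592851 (x = 3 - (-12815/(-21855) + (3380 + 6498)/2881) = 3 - (-12815*(-1/21855) + 9878*(1/2881)) = 3 - (2563/4371 + 9878/2881) = 3 - 1*50560741/12592851 = 3 - 50560741/12592851 = -12782188/12592851 ≈ -1.0150)
x - C = -12782188/12592851 - 1*1551 = -12782188/12592851 - 1551 = -19544294089/12592851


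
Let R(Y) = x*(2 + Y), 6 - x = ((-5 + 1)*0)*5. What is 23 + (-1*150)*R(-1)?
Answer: -877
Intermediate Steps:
x = 6 (x = 6 - (-5 + 1)*0*5 = 6 - (-4*0)*5 = 6 - 0*5 = 6 - 1*0 = 6 + 0 = 6)
R(Y) = 12 + 6*Y (R(Y) = 6*(2 + Y) = 12 + 6*Y)
23 + (-1*150)*R(-1) = 23 + (-1*150)*(12 + 6*(-1)) = 23 - 150*(12 - 6) = 23 - 150*6 = 23 - 900 = -877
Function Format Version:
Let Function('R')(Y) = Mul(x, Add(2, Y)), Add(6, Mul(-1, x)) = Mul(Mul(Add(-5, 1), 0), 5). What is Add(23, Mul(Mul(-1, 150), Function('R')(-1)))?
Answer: -877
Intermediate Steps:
x = 6 (x = Add(6, Mul(-1, Mul(Mul(Add(-5, 1), 0), 5))) = Add(6, Mul(-1, Mul(Mul(-4, 0), 5))) = Add(6, Mul(-1, Mul(0, 5))) = Add(6, Mul(-1, 0)) = Add(6, 0) = 6)
Function('R')(Y) = Add(12, Mul(6, Y)) (Function('R')(Y) = Mul(6, Add(2, Y)) = Add(12, Mul(6, Y)))
Add(23, Mul(Mul(-1, 150), Function('R')(-1))) = Add(23, Mul(Mul(-1, 150), Add(12, Mul(6, -1)))) = Add(23, Mul(-150, Add(12, -6))) = Add(23, Mul(-150, 6)) = Add(23, -900) = -877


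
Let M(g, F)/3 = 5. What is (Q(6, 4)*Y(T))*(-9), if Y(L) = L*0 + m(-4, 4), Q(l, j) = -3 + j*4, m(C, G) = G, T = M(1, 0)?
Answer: -468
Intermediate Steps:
M(g, F) = 15 (M(g, F) = 3*5 = 15)
T = 15
Q(l, j) = -3 + 4*j
Y(L) = 4 (Y(L) = L*0 + 4 = 0 + 4 = 4)
(Q(6, 4)*Y(T))*(-9) = ((-3 + 4*4)*4)*(-9) = ((-3 + 16)*4)*(-9) = (13*4)*(-9) = 52*(-9) = -468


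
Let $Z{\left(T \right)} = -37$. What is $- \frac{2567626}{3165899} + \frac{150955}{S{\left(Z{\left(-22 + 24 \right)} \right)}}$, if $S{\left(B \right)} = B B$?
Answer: $\frac{474393203551}{4334115731} \approx 109.46$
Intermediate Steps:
$S{\left(B \right)} = B^{2}$
$- \frac{2567626}{3165899} + \frac{150955}{S{\left(Z{\left(-22 + 24 \right)} \right)}} = - \frac{2567626}{3165899} + \frac{150955}{\left(-37\right)^{2}} = \left(-2567626\right) \frac{1}{3165899} + \frac{150955}{1369} = - \frac{2567626}{3165899} + 150955 \cdot \frac{1}{1369} = - \frac{2567626}{3165899} + \frac{150955}{1369} = \frac{474393203551}{4334115731}$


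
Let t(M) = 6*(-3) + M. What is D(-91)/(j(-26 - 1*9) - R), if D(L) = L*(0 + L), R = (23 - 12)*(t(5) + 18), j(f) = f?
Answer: -8281/90 ≈ -92.011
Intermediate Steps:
t(M) = -18 + M
R = 55 (R = (23 - 12)*((-18 + 5) + 18) = 11*(-13 + 18) = 11*5 = 55)
D(L) = L² (D(L) = L*L = L²)
D(-91)/(j(-26 - 1*9) - R) = (-91)²/((-26 - 1*9) - 1*55) = 8281/((-26 - 9) - 55) = 8281/(-35 - 55) = 8281/(-90) = 8281*(-1/90) = -8281/90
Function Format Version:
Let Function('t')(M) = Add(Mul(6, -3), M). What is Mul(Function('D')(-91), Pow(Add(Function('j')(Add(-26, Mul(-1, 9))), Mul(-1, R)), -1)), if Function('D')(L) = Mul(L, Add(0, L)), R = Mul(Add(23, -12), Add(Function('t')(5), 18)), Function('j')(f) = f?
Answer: Rational(-8281, 90) ≈ -92.011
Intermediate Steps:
Function('t')(M) = Add(-18, M)
R = 55 (R = Mul(Add(23, -12), Add(Add(-18, 5), 18)) = Mul(11, Add(-13, 18)) = Mul(11, 5) = 55)
Function('D')(L) = Pow(L, 2) (Function('D')(L) = Mul(L, L) = Pow(L, 2))
Mul(Function('D')(-91), Pow(Add(Function('j')(Add(-26, Mul(-1, 9))), Mul(-1, R)), -1)) = Mul(Pow(-91, 2), Pow(Add(Add(-26, Mul(-1, 9)), Mul(-1, 55)), -1)) = Mul(8281, Pow(Add(Add(-26, -9), -55), -1)) = Mul(8281, Pow(Add(-35, -55), -1)) = Mul(8281, Pow(-90, -1)) = Mul(8281, Rational(-1, 90)) = Rational(-8281, 90)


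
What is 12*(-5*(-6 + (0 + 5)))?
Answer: 60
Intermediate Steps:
12*(-5*(-6 + (0 + 5))) = 12*(-5*(-6 + 5)) = 12*(-5*(-1)) = 12*5 = 60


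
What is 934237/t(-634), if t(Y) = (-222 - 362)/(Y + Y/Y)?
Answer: 591372021/584 ≈ 1.0126e+6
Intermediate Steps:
t(Y) = -584/(1 + Y) (t(Y) = -584/(Y + 1) = -584/(1 + Y))
934237/t(-634) = 934237/((-584/(1 - 634))) = 934237/((-584/(-633))) = 934237/((-584*(-1/633))) = 934237/(584/633) = 934237*(633/584) = 591372021/584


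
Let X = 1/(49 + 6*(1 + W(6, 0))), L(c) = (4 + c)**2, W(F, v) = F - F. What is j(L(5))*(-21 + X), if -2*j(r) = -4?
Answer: -2308/55 ≈ -41.964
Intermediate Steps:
W(F, v) = 0
j(r) = 2 (j(r) = -1/2*(-4) = 2)
X = 1/55 (X = 1/(49 + 6*(1 + 0)) = 1/(49 + 6*1) = 1/(49 + 6) = 1/55 ≈ 0.018182)
j(L(5))*(-21 + X) = 2*(-21 + 1/55) = 2*(-1154/55) = -2308/55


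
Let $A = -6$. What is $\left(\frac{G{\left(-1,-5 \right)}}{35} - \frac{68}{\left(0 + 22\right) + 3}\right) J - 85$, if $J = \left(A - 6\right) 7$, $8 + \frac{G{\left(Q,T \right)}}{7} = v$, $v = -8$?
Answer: $\frac{10307}{25} \approx 412.28$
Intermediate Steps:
$G{\left(Q,T \right)} = -112$ ($G{\left(Q,T \right)} = -56 + 7 \left(-8\right) = -56 - 56 = -112$)
$J = -84$ ($J = \left(-6 - 6\right) 7 = \left(-12\right) 7 = -84$)
$\left(\frac{G{\left(-1,-5 \right)}}{35} - \frac{68}{\left(0 + 22\right) + 3}\right) J - 85 = \left(- \frac{112}{35} - \frac{68}{\left(0 + 22\right) + 3}\right) \left(-84\right) - 85 = \left(\left(-112\right) \frac{1}{35} - \frac{68}{22 + 3}\right) \left(-84\right) - 85 = \left(- \frac{16}{5} - \frac{68}{25}\right) \left(-84\right) - 85 = \left(- \frac{148}{25}\right) \left(-84\right) - 85 = \frac{12432}{25} - 85 = \frac{10307}{25}$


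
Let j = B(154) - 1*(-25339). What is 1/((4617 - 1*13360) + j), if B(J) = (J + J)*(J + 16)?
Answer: 1/68956 ≈ 1.4502e-5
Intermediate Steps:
B(J) = 2*J*(16 + J) (B(J) = (2*J)*(16 + J) = 2*J*(16 + J))
j = 77699 (j = 2*154*(16 + 154) - 1*(-25339) = 2*154*170 + 25339 = 52360 + 25339 = 77699)
1/((4617 - 1*13360) + j) = 1/((4617 - 1*13360) + 77699) = 1/((4617 - 13360) + 77699) = 1/(-8743 + 77699) = 1/68956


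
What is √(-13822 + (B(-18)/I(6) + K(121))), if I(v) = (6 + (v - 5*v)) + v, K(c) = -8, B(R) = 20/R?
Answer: I*√4480890/18 ≈ 117.6*I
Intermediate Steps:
I(v) = 6 - 3*v (I(v) = (6 - 4*v) + v = 6 - 3*v)
√(-13822 + (B(-18)/I(6) + K(121))) = √(-13822 + ((20/(-18))/(6 - 3*6) - 8)) = √(-13822 + ((20*(-1/18))/(6 - 18) - 8)) = √(-13822 + (-10/9/(-12) - 8)) = √(-13822 + (-10/9*(-1/12) - 8)) = √(-13822 + (5/54 - 8)) = √(-13822 - 427/54) = √(-746815/54) = I*√4480890/18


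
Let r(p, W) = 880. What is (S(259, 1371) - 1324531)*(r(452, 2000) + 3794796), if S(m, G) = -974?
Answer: -5031187516380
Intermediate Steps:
(S(259, 1371) - 1324531)*(r(452, 2000) + 3794796) = (-974 - 1324531)*(880 + 3794796) = -1325505*3795676 = -5031187516380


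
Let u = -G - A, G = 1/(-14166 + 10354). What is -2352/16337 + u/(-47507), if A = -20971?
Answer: -1731942918429/2958576526508 ≈ -0.58540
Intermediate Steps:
G = -1/3812 (G = 1/(-3812) = -1/3812 ≈ -0.00026233)
u = 79941453/3812 (u = -1*(-1/3812) - 1*(-20971) = 1/3812 + 20971 = 79941453/3812 ≈ 20971.)
-2352/16337 + u/(-47507) = -2352/16337 + (79941453/3812)/(-47507) = -2352*1/16337 + (79941453/3812)*(-1/47507) = -2352/16337 - 79941453/181096684 = -1731942918429/2958576526508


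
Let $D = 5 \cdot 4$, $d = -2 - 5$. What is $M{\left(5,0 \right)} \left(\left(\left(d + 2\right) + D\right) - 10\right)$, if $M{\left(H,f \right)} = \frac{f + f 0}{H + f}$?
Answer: $0$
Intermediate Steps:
$d = -7$
$D = 20$
$M{\left(H,f \right)} = \frac{f}{H + f}$ ($M{\left(H,f \right)} = \frac{f + 0}{H + f} = \frac{f}{H + f}$)
$M{\left(5,0 \right)} \left(\left(\left(d + 2\right) + D\right) - 10\right) = \frac{0}{5 + 0} \left(\left(\left(-7 + 2\right) + 20\right) - 10\right) = \frac{0}{5} \left(\left(-5 + 20\right) - 10\right) = 0 \cdot \frac{1}{5} \left(15 - 10\right) = 0 \cdot 5 = 0$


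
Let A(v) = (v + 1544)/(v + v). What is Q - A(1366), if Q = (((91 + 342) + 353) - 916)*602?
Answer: -106904615/1366 ≈ -78261.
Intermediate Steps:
A(v) = (1544 + v)/(2*v) (A(v) = (1544 + v)/((2*v)) = (1544 + v)*(1/(2*v)) = (1544 + v)/(2*v))
Q = -78260 (Q = ((433 + 353) - 916)*602 = (786 - 916)*602 = -130*602 = -78260)
Q - A(1366) = -78260 - (1544 + 1366)/(2*1366) = -78260 - 2910/(2*1366) = -78260 - 1*1455/1366 = -78260 - 1455/1366 = -106904615/1366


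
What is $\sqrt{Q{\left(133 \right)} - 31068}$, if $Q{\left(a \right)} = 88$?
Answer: $2 i \sqrt{7745} \approx 176.01 i$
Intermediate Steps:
$\sqrt{Q{\left(133 \right)} - 31068} = \sqrt{88 - 31068} = \sqrt{-30980} = 2 i \sqrt{7745}$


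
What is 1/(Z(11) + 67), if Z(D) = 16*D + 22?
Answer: 1/265 ≈ 0.0037736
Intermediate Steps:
Z(D) = 22 + 16*D
1/(Z(11) + 67) = 1/((22 + 16*11) + 67) = 1/((22 + 176) + 67) = 1/(198 + 67) = 1/265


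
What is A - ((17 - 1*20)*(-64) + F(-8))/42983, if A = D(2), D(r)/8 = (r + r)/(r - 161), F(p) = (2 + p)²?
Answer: -26636/128949 ≈ -0.20656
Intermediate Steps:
D(r) = 16*r/(-161 + r) (D(r) = 8*((r + r)/(r - 161)) = 8*((2*r)/(-161 + r)) = 8*(2*r/(-161 + r)) = 16*r/(-161 + r))
A = -32/159 (A = 16*2/(-161 + 2) = 16*2/(-159) = 16*2*(-1/159) = -32/159 ≈ -0.20126)
A - ((17 - 1*20)*(-64) + F(-8))/42983 = -32/159 - ((17 - 1*20)*(-64) + (2 - 8)²)/42983 = -32/159 - ((17 - 20)*(-64) + (-6)²)/42983 = -32/159 - (-3*(-64) + 36)/42983 = -32/159 - (192 + 36)/42983 = -32/159 - 228/42983 = -26636/128949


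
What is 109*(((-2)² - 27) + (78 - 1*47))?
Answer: 872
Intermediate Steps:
109*(((-2)² - 27) + (78 - 1*47)) = 109*((4 - 27) + (78 - 47)) = 109*(-23 + 31) = 109*8 = 872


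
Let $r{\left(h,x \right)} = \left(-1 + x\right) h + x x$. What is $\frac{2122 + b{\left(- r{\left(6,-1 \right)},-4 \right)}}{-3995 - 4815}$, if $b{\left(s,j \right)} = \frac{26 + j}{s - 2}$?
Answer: $- \frac{1912}{7929} \approx -0.24114$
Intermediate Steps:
$r{\left(h,x \right)} = x^{2} + h \left(-1 + x\right)$ ($r{\left(h,x \right)} = h \left(-1 + x\right) + x^{2} = x^{2} + h \left(-1 + x\right)$)
$b{\left(s,j \right)} = \frac{26 + j}{-2 + s}$
$\frac{2122 + b{\left(- r{\left(6,-1 \right)},-4 \right)}}{-3995 - 4815} = \frac{2122 + \frac{26 - 4}{-2 - \left(\left(-1\right)^{2} - 6 + 6 \left(-1\right)\right)}}{-3995 - 4815} = \frac{2122 + \frac{1}{-2 - \left(1 - 6 - 6\right)} 22}{-8810} = \left(2122 + \frac{1}{-2 - -11} \cdot 22\right) \left(- \frac{1}{8810}\right) = \left(2122 + \frac{1}{-2 + 11} \cdot 22\right) \left(- \frac{1}{8810}\right) = \left(2122 + \frac{1}{9} \cdot 22\right) \left(- \frac{1}{8810}\right) = \left(2122 + \frac{22}{9}\right) \left(- \frac{1}{8810}\right) = \frac{19120}{9} \left(- \frac{1}{8810}\right) = - \frac{1912}{7929}$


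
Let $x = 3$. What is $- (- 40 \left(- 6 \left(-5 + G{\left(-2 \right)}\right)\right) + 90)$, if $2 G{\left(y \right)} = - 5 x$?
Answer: $2910$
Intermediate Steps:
$G{\left(y \right)} = - \frac{15}{2}$ ($G{\left(y \right)} = \frac{\left(-5\right) 3}{2} = \frac{1}{2} \left(-15\right) = - \frac{15}{2}$)
$- (- 40 \left(- 6 \left(-5 + G{\left(-2 \right)}\right)\right) + 90) = - (- 40 \left(- 6 \left(-5 - \frac{15}{2}\right)\right) + 90) = - (- 40 \left(\left(-6\right) \left(- \frac{25}{2}\right)\right) + 90) = - (\left(-40\right) 75 + 90) = - (-3000 + 90) = \left(-1\right) \left(-2910\right) = 2910$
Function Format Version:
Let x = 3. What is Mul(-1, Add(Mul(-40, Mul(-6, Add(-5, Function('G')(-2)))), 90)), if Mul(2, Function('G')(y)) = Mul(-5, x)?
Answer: 2910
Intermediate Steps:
Function('G')(y) = Rational(-15, 2) (Function('G')(y) = Mul(Rational(1, 2), Mul(-5, 3)) = Mul(Rational(1, 2), -15) = Rational(-15, 2))
Mul(-1, Add(Mul(-40, Mul(-6, Add(-5, Function('G')(-2)))), 90)) = Mul(-1, Add(Mul(-40, Mul(-6, Add(-5, Rational(-15, 2)))), 90)) = Mul(-1, Add(Mul(-40, Mul(-6, Rational(-25, 2))), 90)) = Mul(-1, Add(Mul(-40, 75), 90)) = Mul(-1, Add(-3000, 90)) = Mul(-1, -2910) = 2910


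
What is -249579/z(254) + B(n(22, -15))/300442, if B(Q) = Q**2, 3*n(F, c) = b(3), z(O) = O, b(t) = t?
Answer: -18746003416/19078067 ≈ -982.59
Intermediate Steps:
n(F, c) = 1 (n(F, c) = (1/3)*3 = 1)
-249579/z(254) + B(n(22, -15))/300442 = -249579/254 + 1**2/300442 = -249579*1/254 + 1*(1/300442) = -249579/254 + 1/300442 = -18746003416/19078067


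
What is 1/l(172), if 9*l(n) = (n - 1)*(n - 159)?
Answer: 1/247 ≈ 0.0040486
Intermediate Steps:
l(n) = (-1 + n)*(-159 + n)/9 (l(n) = ((n - 1)*(n - 159))/9 = ((-1 + n)*(-159 + n))/9 = (-1 + n)*(-159 + n)/9)
1/l(172) = 1/(53/3 - 160/9*172 + (⅑)*172²) = 1/(53/3 - 27520/9 + (⅑)*29584) = 1/(53/3 - 27520/9 + 29584/9) = 1/247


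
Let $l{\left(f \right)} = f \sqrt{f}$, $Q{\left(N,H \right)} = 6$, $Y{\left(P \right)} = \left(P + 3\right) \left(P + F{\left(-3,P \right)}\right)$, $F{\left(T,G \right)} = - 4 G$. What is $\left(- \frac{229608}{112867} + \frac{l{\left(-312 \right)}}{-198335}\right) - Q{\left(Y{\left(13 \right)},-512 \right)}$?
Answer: $- \frac{906810}{112867} + \frac{624 i \sqrt{78}}{198335} \approx -8.0343 + 0.027786 i$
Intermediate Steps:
$Y{\left(P \right)} = - 3 P \left(3 + P\right)$ ($Y{\left(P \right)} = \left(P + 3\right) \left(P - 4 P\right) = \left(3 + P\right) \left(- 3 P\right) = - 3 P \left(3 + P\right)$)
$l{\left(f \right)} = f^{\frac{3}{2}}$
$\left(- \frac{229608}{112867} + \frac{l{\left(-312 \right)}}{-198335}\right) - Q{\left(Y{\left(13 \right)},-512 \right)} = \left(- \frac{229608}{112867} + \frac{\left(-312\right)^{\frac{3}{2}}}{-198335}\right) - 6 = \left(\left(-229608\right) \frac{1}{112867} + - 624 i \sqrt{78} \left(- \frac{1}{198335}\right)\right) - 6 = \left(- \frac{229608}{112867} + \frac{624 i \sqrt{78}}{198335}\right) - 6 = - \frac{906810}{112867} + \frac{624 i \sqrt{78}}{198335}$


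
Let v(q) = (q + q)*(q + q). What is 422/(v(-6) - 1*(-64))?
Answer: 211/104 ≈ 2.0288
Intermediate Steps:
v(q) = 4*q² (v(q) = (2*q)*(2*q) = 4*q²)
422/(v(-6) - 1*(-64)) = 422/(4*(-6)² - 1*(-64)) = 422/(4*36 + 64) = 422/(144 + 64) = 422/208 = 422*(1/208) = 211/104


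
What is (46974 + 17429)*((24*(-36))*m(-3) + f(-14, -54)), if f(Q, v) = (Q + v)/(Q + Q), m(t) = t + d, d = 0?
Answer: 1169622883/7 ≈ 1.6709e+8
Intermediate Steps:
m(t) = t (m(t) = t + 0 = t)
f(Q, v) = (Q + v)/(2*Q) (f(Q, v) = (Q + v)/((2*Q)) = (Q + v)*(1/(2*Q)) = (Q + v)/(2*Q))
(46974 + 17429)*((24*(-36))*m(-3) + f(-14, -54)) = (46974 + 17429)*((24*(-36))*(-3) + (1/2)*(-14 - 54)/(-14)) = 64403*(-864*(-3) + (1/2)*(-1/14)*(-68)) = 64403*(2592 + 17/7) = 64403*(18161/7) = 1169622883/7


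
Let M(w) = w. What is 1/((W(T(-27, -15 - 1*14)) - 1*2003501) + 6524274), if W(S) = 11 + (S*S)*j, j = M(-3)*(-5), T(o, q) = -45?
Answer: 1/4551159 ≈ 2.1972e-7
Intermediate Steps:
j = 15 (j = -3*(-5) = 15)
W(S) = 11 + 15*S**2 (W(S) = 11 + (S*S)*15 = 11 + S**2*15 = 11 + 15*S**2)
1/((W(T(-27, -15 - 1*14)) - 1*2003501) + 6524274) = 1/(((11 + 15*(-45)**2) - 1*2003501) + 6524274) = 1/(((11 + 15*2025) - 2003501) + 6524274) = 1/(((11 + 30375) - 2003501) + 6524274) = 1/((30386 - 2003501) + 6524274) = 1/(-1973115 + 6524274) = 1/4551159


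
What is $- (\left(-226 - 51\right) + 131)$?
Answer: $146$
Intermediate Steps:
$- (\left(-226 - 51\right) + 131) = - (-277 + 131) = \left(-1\right) \left(-146\right) = 146$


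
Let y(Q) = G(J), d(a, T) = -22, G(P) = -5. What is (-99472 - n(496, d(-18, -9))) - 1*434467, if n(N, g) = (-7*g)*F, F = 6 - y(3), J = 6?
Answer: -535633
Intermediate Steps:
y(Q) = -5
F = 11 (F = 6 - 1*(-5) = 6 + 5 = 11)
n(N, g) = -77*g (n(N, g) = -7*g*11 = -77*g)
(-99472 - n(496, d(-18, -9))) - 1*434467 = (-99472 - (-77)*(-22)) - 1*434467 = (-99472 - 1*1694) - 434467 = (-99472 - 1694) - 434467 = -101166 - 434467 = -535633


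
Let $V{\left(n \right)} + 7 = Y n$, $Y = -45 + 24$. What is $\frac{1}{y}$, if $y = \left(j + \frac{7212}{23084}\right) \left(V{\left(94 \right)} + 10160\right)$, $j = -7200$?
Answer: $- \frac{5771}{339832518063} \approx -1.6982 \cdot 10^{-8}$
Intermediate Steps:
$Y = -21$
$V{\left(n \right)} = -7 - 21 n$
$y = - \frac{339832518063}{5771}$ ($y = \left(-7200 + \frac{7212}{23084}\right) \left(\left(-7 - 1974\right) + 10160\right) = \left(-7200 + 7212 \cdot \frac{1}{23084}\right) \left(\left(-7 - 1974\right) + 10160\right) = \left(-7200 + \frac{1803}{5771}\right) \left(-1981 + 10160\right) = \left(- \frac{41549397}{5771}\right) 8179 = - \frac{339832518063}{5771} \approx -5.8886 \cdot 10^{7}$)
$\frac{1}{y} = \frac{1}{- \frac{339832518063}{5771}} = - \frac{5771}{339832518063}$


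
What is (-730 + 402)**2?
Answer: 107584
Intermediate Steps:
(-730 + 402)**2 = (-328)**2 = 107584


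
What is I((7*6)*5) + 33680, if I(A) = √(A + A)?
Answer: 33680 + 2*√105 ≈ 33701.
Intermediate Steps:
I(A) = √2*√A (I(A) = √(2*A) = √2*√A)
I((7*6)*5) + 33680 = √2*√((7*6)*5) + 33680 = √2*√(42*5) + 33680 = √2*√210 + 33680 = 2*√105 + 33680 = 33680 + 2*√105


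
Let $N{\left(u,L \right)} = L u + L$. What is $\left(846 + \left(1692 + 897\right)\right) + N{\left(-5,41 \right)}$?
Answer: $3271$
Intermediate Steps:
$N{\left(u,L \right)} = L + L u$
$\left(846 + \left(1692 + 897\right)\right) + N{\left(-5,41 \right)} = \left(846 + \left(1692 + 897\right)\right) + 41 \left(1 - 5\right) = \left(846 + 2589\right) + 41 \left(-4\right) = 3435 - 164 = 3271$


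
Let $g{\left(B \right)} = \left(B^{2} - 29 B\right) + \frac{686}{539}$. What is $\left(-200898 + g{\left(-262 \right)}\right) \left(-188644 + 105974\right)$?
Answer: $\frac{113357269340}{11} \approx 1.0305 \cdot 10^{10}$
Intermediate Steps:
$g{\left(B \right)} = \frac{14}{11} + B^{2} - 29 B$ ($g{\left(B \right)} = \left(B^{2} - 29 B\right) + 686 \cdot \frac{1}{539} = \left(B^{2} - 29 B\right) + \frac{14}{11} = \frac{14}{11} + B^{2} - 29 B$)
$\left(-200898 + g{\left(-262 \right)}\right) \left(-188644 + 105974\right) = \left(-200898 + \left(\frac{14}{11} + \left(-262\right)^{2} - -7598\right)\right) \left(-188644 + 105974\right) = \left(-200898 + \left(\frac{14}{11} + 68644 + 7598\right)\right) \left(-82670\right) = \left(-200898 + \frac{838676}{11}\right) \left(-82670\right) = \left(- \frac{1371202}{11}\right) \left(-82670\right) = \frac{113357269340}{11}$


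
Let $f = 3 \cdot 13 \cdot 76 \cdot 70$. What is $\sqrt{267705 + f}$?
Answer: $\sqrt{475185} \approx 689.34$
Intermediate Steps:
$f = 207480$ ($f = 39 \cdot 76 \cdot 70 = 2964 \cdot 70 = 207480$)
$\sqrt{267705 + f} = \sqrt{267705 + 207480} = \sqrt{475185}$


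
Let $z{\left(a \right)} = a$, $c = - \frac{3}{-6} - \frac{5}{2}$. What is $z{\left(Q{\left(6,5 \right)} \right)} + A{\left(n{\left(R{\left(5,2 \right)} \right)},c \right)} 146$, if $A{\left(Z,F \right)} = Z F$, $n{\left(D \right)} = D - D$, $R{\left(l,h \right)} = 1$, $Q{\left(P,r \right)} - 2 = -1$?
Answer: $1$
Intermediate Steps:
$Q{\left(P,r \right)} = 1$ ($Q{\left(P,r \right)} = 2 - 1 = 1$)
$n{\left(D \right)} = 0$
$c = -2$ ($c = \left(-3\right) \left(- \frac{1}{6}\right) - \frac{5}{2} = \frac{1}{2} - \frac{5}{2} = -2$)
$A{\left(Z,F \right)} = F Z$
$z{\left(Q{\left(6,5 \right)} \right)} + A{\left(n{\left(R{\left(5,2 \right)} \right)},c \right)} 146 = 1 + \left(-2\right) 0 \cdot 146 = 1 + 0 \cdot 146 = 1 + 0 = 1$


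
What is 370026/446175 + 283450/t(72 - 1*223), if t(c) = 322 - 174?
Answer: 7029059311/3668550 ≈ 1916.0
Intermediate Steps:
t(c) = 148
370026/446175 + 283450/t(72 - 1*223) = 370026/446175 + 283450/148 = 370026*(1/446175) + 283450*(1/148) = 41114/49575 + 141725/74 = 7029059311/3668550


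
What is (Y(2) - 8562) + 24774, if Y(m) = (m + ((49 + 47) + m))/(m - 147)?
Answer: 470128/29 ≈ 16211.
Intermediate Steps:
Y(m) = (96 + 2*m)/(-147 + m) (Y(m) = (m + (96 + m))/(-147 + m) = (96 + 2*m)/(-147 + m))
(Y(2) - 8562) + 24774 = (2*(48 + 2)/(-147 + 2) - 8562) + 24774 = (2*50/(-145) - 8562) + 24774 = (2*(-1/145)*50 - 8562) + 24774 = (-20/29 - 8562) + 24774 = -248318/29 + 24774 = 470128/29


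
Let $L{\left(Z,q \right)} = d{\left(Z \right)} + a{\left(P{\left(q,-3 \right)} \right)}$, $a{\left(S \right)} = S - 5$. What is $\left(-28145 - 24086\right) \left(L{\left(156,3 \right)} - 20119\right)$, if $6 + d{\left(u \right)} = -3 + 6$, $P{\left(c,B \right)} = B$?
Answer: $1051410030$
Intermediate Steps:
$d{\left(u \right)} = -3$ ($d{\left(u \right)} = -6 + \left(-3 + 6\right) = -6 + 3 = -3$)
$a{\left(S \right)} = -5 + S$ ($a{\left(S \right)} = S - 5 = -5 + S$)
$L{\left(Z,q \right)} = -11$ ($L{\left(Z,q \right)} = -3 - 8 = -11$)
$\left(-28145 - 24086\right) \left(L{\left(156,3 \right)} - 20119\right) = \left(-28145 - 24086\right) \left(-11 - 20119\right) = \left(-52231\right) \left(-20130\right) = 1051410030$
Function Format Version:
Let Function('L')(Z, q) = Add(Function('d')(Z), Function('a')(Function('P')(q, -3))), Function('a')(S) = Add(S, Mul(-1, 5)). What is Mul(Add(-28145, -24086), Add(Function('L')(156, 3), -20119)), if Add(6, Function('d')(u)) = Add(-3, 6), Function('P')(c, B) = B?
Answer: 1051410030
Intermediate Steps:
Function('d')(u) = -3 (Function('d')(u) = Add(-6, Add(-3, 6)) = Add(-6, 3) = -3)
Function('a')(S) = Add(-5, S) (Function('a')(S) = Add(S, -5) = Add(-5, S))
Function('L')(Z, q) = -11 (Function('L')(Z, q) = Add(-3, Add(-5, -3)) = Add(-3, -8) = -11)
Mul(Add(-28145, -24086), Add(Function('L')(156, 3), -20119)) = Mul(Add(-28145, -24086), Add(-11, -20119)) = Mul(-52231, -20130) = 1051410030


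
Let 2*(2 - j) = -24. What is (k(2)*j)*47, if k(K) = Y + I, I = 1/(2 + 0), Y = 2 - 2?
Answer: 329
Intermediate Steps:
j = 14 (j = 2 - 1/2*(-24) = 2 + 12 = 14)
Y = 0
I = 1/2 ≈ 0.50000
k(K) = 1/2 (k(K) = 0 + 1/2 = 1/2)
(k(2)*j)*47 = ((1/2)*14)*47 = 7*47 = 329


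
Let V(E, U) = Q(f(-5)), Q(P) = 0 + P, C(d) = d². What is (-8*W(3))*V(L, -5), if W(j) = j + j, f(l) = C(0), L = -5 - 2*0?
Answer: 0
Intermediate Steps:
L = -5 (L = -5 + 0 = -5)
f(l) = 0 (f(l) = 0² = 0)
W(j) = 2*j
Q(P) = P
V(E, U) = 0
(-8*W(3))*V(L, -5) = -16*3*0 = -8*6*0 = -48*0 = 0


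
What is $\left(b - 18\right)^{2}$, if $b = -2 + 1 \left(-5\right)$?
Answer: $625$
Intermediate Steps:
$b = -7$ ($b = -2 - 5 = -7$)
$\left(b - 18\right)^{2} = \left(-7 - 18\right)^{2} = \left(-25\right)^{2} = 625$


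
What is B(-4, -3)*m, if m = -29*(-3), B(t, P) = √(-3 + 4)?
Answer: 87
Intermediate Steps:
B(t, P) = 1 (B(t, P) = √1 = 1)
m = 87 (m = -1*(-87) = 87)
B(-4, -3)*m = 1*87 = 87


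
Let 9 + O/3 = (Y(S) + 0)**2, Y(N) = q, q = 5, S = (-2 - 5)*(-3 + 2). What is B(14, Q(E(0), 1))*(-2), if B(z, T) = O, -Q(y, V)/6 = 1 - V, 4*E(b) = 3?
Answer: -96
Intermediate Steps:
S = 7 (S = -7*(-1) = 7)
E(b) = 3/4 (E(b) = (1/4)*3 = 3/4)
Y(N) = 5
Q(y, V) = -6 + 6*V (Q(y, V) = -6*(1 - V) = -6 + 6*V)
O = 48 (O = -27 + 3*(5 + 0)**2 = -27 + 3*5**2 = -27 + 3*25 = -27 + 75 = 48)
B(z, T) = 48
B(14, Q(E(0), 1))*(-2) = 48*(-2) = -96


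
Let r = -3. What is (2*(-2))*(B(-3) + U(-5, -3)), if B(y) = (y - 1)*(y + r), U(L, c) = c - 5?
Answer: -64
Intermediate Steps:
U(L, c) = -5 + c
B(y) = (-1 + y)*(-3 + y) (B(y) = (y - 1)*(y - 3) = (-1 + y)*(-3 + y))
(2*(-2))*(B(-3) + U(-5, -3)) = (2*(-2))*((3 + (-3)² - 4*(-3)) + (-5 - 3)) = -4*((3 + 9 + 12) - 8) = -4*(24 - 8) = -4*16 = -64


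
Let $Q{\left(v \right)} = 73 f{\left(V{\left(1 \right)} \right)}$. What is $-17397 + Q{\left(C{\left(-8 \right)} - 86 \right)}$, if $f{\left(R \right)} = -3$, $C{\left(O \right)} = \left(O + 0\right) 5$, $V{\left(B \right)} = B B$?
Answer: $-17616$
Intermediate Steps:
$V{\left(B \right)} = B^{2}$
$C{\left(O \right)} = 5 O$ ($C{\left(O \right)} = O 5 = 5 O$)
$Q{\left(v \right)} = -219$ ($Q{\left(v \right)} = 73 \left(-3\right) = -219$)
$-17397 + Q{\left(C{\left(-8 \right)} - 86 \right)} = -17397 - 219 = -17616$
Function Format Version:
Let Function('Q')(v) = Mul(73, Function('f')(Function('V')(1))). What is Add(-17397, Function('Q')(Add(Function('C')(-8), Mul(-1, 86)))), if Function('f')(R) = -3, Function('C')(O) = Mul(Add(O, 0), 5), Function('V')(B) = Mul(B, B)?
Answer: -17616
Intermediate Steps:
Function('V')(B) = Pow(B, 2)
Function('C')(O) = Mul(5, O) (Function('C')(O) = Mul(O, 5) = Mul(5, O))
Function('Q')(v) = -219 (Function('Q')(v) = Mul(73, -3) = -219)
Add(-17397, Function('Q')(Add(Function('C')(-8), Mul(-1, 86)))) = Add(-17397, -219) = -17616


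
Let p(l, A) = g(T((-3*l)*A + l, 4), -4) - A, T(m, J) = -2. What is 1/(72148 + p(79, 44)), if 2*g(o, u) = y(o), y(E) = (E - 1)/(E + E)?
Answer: 8/576835 ≈ 1.3869e-5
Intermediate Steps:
y(E) = (-1 + E)/(2*E) (y(E) = (-1 + E)/((2*E)) = (-1 + E)*(1/(2*E)) = (-1 + E)/(2*E))
g(o, u) = (-1 + o)/(4*o) (g(o, u) = ((-1 + o)/(2*o))/2 = (-1 + o)/(4*o))
p(l, A) = 3/8 - A (p(l, A) = (¼)*(-1 - 2)/(-2) - A = (¼)*(-½)*(-3) - A = 3/8 - A)
1/(72148 + p(79, 44)) = 1/(72148 + (3/8 - 1*44)) = 1/(72148 + (3/8 - 44)) = 1/(72148 - 349/8) = 1/(576835/8) = 8/576835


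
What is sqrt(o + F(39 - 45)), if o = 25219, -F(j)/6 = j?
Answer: sqrt(25255) ≈ 158.92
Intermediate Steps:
F(j) = -6*j
sqrt(o + F(39 - 45)) = sqrt(25219 - 6*(39 - 45)) = sqrt(25219 - 6*(-6)) = sqrt(25219 + 36) = sqrt(25255)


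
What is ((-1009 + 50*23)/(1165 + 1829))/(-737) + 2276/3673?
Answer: 1673884545/2701586998 ≈ 0.61959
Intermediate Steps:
((-1009 + 50*23)/(1165 + 1829))/(-737) + 2276/3673 = ((-1009 + 1150)/2994)*(-1/737) + 2276*(1/3673) = (141*(1/2994))*(-1/737) + 2276/3673 = (47/998)*(-1/737) + 2276/3673 = -47/735526 + 2276/3673 = 1673884545/2701586998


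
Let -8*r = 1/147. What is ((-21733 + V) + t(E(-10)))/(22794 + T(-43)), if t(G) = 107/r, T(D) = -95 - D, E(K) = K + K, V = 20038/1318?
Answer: -48617658/7493489 ≈ -6.4880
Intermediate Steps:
V = 10019/659 (V = 20038*(1/1318) = 10019/659 ≈ 15.203)
r = -1/1176 (r = -1/8/147 = -1/8*1/147 = -1/1176 ≈ -0.00085034)
E(K) = 2*K
t(G) = -125832 (t(G) = 107/(-1/1176) = 107*(-1176) = -125832)
((-21733 + V) + t(E(-10)))/(22794 + T(-43)) = ((-21733 + 10019/659) - 125832)/(22794 + (-95 - 1*(-43))) = (-14312028/659 - 125832)/(22794 + (-95 + 43)) = -97235316/(659*(22794 - 52)) = -97235316/659/22742 = -97235316/659*1/22742 = -48617658/7493489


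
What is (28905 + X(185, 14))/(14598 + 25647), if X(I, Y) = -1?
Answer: 28904/40245 ≈ 0.71820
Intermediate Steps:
(28905 + X(185, 14))/(14598 + 25647) = (28905 - 1)/(14598 + 25647) = 28904/40245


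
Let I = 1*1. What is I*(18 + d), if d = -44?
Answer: -26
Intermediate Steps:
I = 1
I*(18 + d) = 1*(18 - 44) = 1*(-26) = -26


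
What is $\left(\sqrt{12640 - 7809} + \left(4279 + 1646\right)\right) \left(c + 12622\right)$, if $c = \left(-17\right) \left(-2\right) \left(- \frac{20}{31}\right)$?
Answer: $\frac{2314316850}{31} + \frac{390602 \sqrt{4831}}{31} \approx 7.5531 \cdot 10^{7}$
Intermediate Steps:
$c = - \frac{680}{31}$ ($c = 34 \left(\left(-20\right) \frac{1}{31}\right) = 34 \left(- \frac{20}{31}\right) = - \frac{680}{31} \approx -21.935$)
$\left(\sqrt{12640 - 7809} + \left(4279 + 1646\right)\right) \left(c + 12622\right) = \left(\sqrt{12640 - 7809} + \left(4279 + 1646\right)\right) \left(- \frac{680}{31} + 12622\right) = \left(\sqrt{4831} + 5925\right) \frac{390602}{31} = \left(5925 + \sqrt{4831}\right) \frac{390602}{31} = \frac{2314316850}{31} + \frac{390602 \sqrt{4831}}{31}$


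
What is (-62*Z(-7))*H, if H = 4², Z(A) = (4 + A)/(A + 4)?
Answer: -992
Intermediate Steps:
Z(A) = 1 (Z(A) = (4 + A)/(4 + A) = 1)
H = 16
(-62*Z(-7))*H = -62*1*16 = -62*16 = -992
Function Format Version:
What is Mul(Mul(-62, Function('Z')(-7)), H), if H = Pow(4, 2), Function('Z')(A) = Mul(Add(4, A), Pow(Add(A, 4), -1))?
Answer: -992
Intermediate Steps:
Function('Z')(A) = 1 (Function('Z')(A) = Mul(Add(4, A), Pow(Add(4, A), -1)) = 1)
H = 16
Mul(Mul(-62, Function('Z')(-7)), H) = Mul(Mul(-62, 1), 16) = Mul(-62, 16) = -992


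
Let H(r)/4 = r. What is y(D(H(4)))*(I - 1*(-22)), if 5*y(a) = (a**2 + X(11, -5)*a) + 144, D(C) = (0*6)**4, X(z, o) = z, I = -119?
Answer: -13968/5 ≈ -2793.6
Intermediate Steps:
H(r) = 4*r
D(C) = 0 (D(C) = 0**4 = 0)
y(a) = 144/5 + a**2/5 + 11*a/5 (y(a) = ((a**2 + 11*a) + 144)/5 = (144 + a**2 + 11*a)/5 = 144/5 + a**2/5 + 11*a/5)
y(D(H(4)))*(I - 1*(-22)) = (144/5 + (1/5)*0**2 + (11/5)*0)*(-119 - 1*(-22)) = (144/5 + (1/5)*0 + 0)*(-119 + 22) = (144/5 + 0 + 0)*(-97) = (144/5)*(-97) = -13968/5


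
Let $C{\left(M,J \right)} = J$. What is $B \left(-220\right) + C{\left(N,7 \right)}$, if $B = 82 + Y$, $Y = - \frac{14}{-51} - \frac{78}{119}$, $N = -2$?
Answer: $- \frac{376933}{21} \approx -17949.0$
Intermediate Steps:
$Y = - \frac{8}{21}$ ($Y = \left(-14\right) \left(- \frac{1}{51}\right) - \frac{78}{119} = \frac{14}{51} - \frac{78}{119} = - \frac{8}{21} \approx -0.38095$)
$B = \frac{1714}{21}$ ($B = 82 - \frac{8}{21} = \frac{1714}{21} \approx 81.619$)
$B \left(-220\right) + C{\left(N,7 \right)} = \frac{1714}{21} \left(-220\right) + 7 = - \frac{377080}{21} + 7 = - \frac{376933}{21}$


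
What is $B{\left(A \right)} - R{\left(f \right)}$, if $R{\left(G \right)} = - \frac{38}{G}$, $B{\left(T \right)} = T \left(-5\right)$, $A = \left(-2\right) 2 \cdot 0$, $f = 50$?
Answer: $\frac{19}{25} \approx 0.76$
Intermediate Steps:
$A = 0$ ($A = \left(-4\right) 0 = 0$)
$B{\left(T \right)} = - 5 T$
$B{\left(A \right)} - R{\left(f \right)} = \left(-5\right) 0 - - \frac{38}{50} = 0 - \left(-38\right) \frac{1}{50} = 0 - - \frac{19}{25} = 0 + \frac{19}{25} = \frac{19}{25}$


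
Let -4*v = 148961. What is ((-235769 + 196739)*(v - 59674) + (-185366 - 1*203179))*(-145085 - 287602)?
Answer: -3272995590425055/2 ≈ -1.6365e+15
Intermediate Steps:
v = -148961/4 (v = -¼*148961 = -148961/4 ≈ -37240.)
((-235769 + 196739)*(v - 59674) + (-185366 - 1*203179))*(-145085 - 287602) = ((-235769 + 196739)*(-148961/4 - 59674) + (-185366 - 1*203179))*(-145085 - 287602) = (-39030*(-387657/4) + (-185366 - 203179))*(-432687) = (7565126355/2 - 388545)*(-432687) = (7564349265/2)*(-432687) = -3272995590425055/2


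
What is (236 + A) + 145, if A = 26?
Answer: 407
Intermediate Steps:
(236 + A) + 145 = (236 + 26) + 145 = 262 + 145 = 407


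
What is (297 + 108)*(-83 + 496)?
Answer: 167265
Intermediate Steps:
(297 + 108)*(-83 + 496) = 405*413 = 167265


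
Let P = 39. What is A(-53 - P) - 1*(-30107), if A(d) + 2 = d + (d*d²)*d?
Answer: 71669309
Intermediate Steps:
A(d) = -2 + d + d⁴ (A(d) = -2 + (d + (d*d²)*d) = -2 + (d + d³*d) = -2 + (d + d⁴) = -2 + d + d⁴)
A(-53 - P) - 1*(-30107) = (-2 + (-53 - 1*39) + (-53 - 1*39)⁴) - 1*(-30107) = (-2 + (-53 - 39) + (-53 - 39)⁴) + 30107 = (-2 - 92 + (-92)⁴) + 30107 = (-2 - 92 + 71639296) + 30107 = 71639202 + 30107 = 71669309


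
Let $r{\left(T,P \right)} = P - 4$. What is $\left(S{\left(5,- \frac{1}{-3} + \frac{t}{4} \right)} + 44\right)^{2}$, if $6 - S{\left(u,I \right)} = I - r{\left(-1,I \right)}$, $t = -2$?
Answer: $2116$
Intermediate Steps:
$r{\left(T,P \right)} = -4 + P$
$S{\left(u,I \right)} = 2$ ($S{\left(u,I \right)} = 6 - \left(I - \left(-4 + I\right)\right) = 6 - 4 = 2$)
$\left(S{\left(5,- \frac{1}{-3} + \frac{t}{4} \right)} + 44\right)^{2} = \left(2 + 44\right)^{2} = 46^{2} = 2116$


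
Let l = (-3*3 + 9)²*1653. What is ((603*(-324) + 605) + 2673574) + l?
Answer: 2478807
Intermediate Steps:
l = 0 (l = (-9 + 9)²*1653 = 0²*1653 = 0*1653 = 0)
((603*(-324) + 605) + 2673574) + l = ((603*(-324) + 605) + 2673574) + 0 = ((-195372 + 605) + 2673574) + 0 = (-194767 + 2673574) + 0 = 2478807 + 0 = 2478807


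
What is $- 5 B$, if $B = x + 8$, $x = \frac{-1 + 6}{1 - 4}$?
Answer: $- \frac{95}{3} \approx -31.667$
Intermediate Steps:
$x = - \frac{5}{3}$ ($x = \frac{5}{-3} = 5 \left(- \frac{1}{3}\right) = - \frac{5}{3} \approx -1.6667$)
$B = \frac{19}{3}$ ($B = - \frac{5}{3} + 8 = \frac{19}{3} \approx 6.3333$)
$- 5 B = \left(-5\right) \frac{19}{3} = - \frac{95}{3}$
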